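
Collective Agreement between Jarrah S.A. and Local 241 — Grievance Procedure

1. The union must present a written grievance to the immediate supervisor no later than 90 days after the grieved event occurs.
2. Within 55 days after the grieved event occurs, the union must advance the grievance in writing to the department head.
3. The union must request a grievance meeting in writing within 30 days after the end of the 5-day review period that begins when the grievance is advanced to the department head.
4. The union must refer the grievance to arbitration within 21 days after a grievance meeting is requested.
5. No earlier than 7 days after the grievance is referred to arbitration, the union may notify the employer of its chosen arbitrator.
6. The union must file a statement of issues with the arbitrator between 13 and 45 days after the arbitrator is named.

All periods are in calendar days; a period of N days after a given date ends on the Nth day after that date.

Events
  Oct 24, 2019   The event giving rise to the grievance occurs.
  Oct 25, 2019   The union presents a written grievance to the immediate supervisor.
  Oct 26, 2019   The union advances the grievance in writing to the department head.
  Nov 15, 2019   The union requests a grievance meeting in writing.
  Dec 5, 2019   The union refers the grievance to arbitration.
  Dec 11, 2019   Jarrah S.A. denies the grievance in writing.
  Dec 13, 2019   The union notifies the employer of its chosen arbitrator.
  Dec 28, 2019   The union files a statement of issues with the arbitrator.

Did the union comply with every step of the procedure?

Yes

Step 1: 90 days after Oct 24, 2019 (when the grieved event occurs) is Jan 22, 2020; completed Oct 25, 2019, before the deadline.
Step 2: 55 days after Oct 24, 2019 (when the grieved event occurs) is Dec 18, 2019; done Oct 26, 2019 — timely.
Step 3: 30 days after Oct 31, 2019 (end of the 5-day review period, which began when the grievance is advanced to the department head on Oct 26, 2019) is Nov 30, 2019; completed Nov 15, 2019, before the deadline.
Step 4: 21 days after Nov 15, 2019 (when a grievance meeting is requested) is Dec 6, 2019; done Dec 5, 2019 — timely.
Step 5: the earliest permitted date is 7 days after Dec 5, 2019 (when the grievance is referred to arbitration), i.e. Dec 12, 2019; done Dec 13, 2019, after the minimum wait.
Step 6: the window is 13–45 days after Dec 13, 2019 (when the arbitrator is named), so Dec 26, 2019 through Jan 27, 2020; done Dec 28, 2019 — within the window.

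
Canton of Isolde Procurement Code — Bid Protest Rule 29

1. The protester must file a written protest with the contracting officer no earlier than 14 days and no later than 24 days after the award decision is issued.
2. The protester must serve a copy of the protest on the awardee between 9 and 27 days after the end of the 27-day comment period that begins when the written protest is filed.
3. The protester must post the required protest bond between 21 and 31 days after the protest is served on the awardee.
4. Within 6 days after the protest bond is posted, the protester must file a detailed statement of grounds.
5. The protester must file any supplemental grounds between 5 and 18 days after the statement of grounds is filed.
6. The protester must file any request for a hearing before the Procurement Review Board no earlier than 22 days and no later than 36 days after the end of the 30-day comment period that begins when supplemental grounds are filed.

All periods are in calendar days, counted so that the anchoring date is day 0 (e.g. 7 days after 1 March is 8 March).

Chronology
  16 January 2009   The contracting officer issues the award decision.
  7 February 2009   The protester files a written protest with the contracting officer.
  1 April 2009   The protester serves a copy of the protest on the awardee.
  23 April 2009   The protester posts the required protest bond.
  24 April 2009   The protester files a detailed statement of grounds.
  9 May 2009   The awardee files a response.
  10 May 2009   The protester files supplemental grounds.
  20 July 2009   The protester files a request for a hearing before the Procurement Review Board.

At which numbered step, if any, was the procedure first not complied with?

Step 6

(1) the permitted window runs from 16 January 2009 + 14 = 30 January 2009 to 16 January 2009 + 24 = 9 February 2009; done 7 February 2009, which is between those dates.
(2) the permitted window runs from 6 March 2009 + 9 = 15 March 2009 to 6 March 2009 + 27 = 2 April 2009; done 1 April 2009, which is between those dates.
(3) the permitted window runs from 1 April 2009 + 21 = 22 April 2009 to 1 April 2009 + 31 = 2 May 2009; 23 April 2009 falls inside that range.
(4) due by 23 April 2009 + 6 days = 29 April 2009; 24 April 2009 is within that limit.
(5) the permitted window runs from 24 April 2009 + 5 = 29 April 2009 to 24 April 2009 + 18 = 12 May 2009; 10 May 2009 falls inside that range.
(6) the permitted window runs from 9 June 2009 + 22 = 1 July 2009 to 9 June 2009 + 36 = 15 July 2009; done 20 July 2009 — 5 days after the window closed.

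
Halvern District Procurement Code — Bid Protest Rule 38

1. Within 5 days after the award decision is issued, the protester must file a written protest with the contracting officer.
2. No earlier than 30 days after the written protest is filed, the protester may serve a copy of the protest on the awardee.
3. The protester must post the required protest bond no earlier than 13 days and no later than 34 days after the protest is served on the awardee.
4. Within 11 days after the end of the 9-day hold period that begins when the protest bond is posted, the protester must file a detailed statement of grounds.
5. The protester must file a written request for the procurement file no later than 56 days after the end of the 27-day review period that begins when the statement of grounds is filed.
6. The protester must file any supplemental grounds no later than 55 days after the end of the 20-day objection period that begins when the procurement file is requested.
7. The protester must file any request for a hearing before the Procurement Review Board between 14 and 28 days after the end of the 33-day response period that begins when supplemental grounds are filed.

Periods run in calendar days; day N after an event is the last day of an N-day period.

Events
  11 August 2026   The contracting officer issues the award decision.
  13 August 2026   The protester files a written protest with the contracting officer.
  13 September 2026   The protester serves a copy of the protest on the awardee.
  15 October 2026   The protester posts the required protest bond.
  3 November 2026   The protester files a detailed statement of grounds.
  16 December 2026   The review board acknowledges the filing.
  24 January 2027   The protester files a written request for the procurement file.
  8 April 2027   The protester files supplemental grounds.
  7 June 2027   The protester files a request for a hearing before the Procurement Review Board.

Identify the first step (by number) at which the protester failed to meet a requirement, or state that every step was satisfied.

(1) due by 11 August 2026 + 5 days = 16 August 2026; completed 13 August 2026, before the deadline.
(2) permitted from 13 August 2026 + 30 days = 12 September 2026 onward; done 13 September 2026 — permitted.
(3) the permitted window runs from 13 September 2026 + 13 = 26 September 2026 to 13 September 2026 + 34 = 17 October 2026; 15 October 2026 falls inside that range.
(4) due by 24 October 2026 + 11 days = 4 November 2026; done 3 November 2026 — timely.
(5) due by 30 November 2026 + 56 days = 25 January 2027; done 24 January 2027 — timely.
(6) due by 13 February 2027 + 55 days = 9 April 2027; done 8 April 2027 — timely.
(7) the permitted window runs from 11 May 2027 + 14 = 25 May 2027 to 11 May 2027 + 28 = 8 June 2027; 7 June 2027 falls inside that range.

None — every step was satisfied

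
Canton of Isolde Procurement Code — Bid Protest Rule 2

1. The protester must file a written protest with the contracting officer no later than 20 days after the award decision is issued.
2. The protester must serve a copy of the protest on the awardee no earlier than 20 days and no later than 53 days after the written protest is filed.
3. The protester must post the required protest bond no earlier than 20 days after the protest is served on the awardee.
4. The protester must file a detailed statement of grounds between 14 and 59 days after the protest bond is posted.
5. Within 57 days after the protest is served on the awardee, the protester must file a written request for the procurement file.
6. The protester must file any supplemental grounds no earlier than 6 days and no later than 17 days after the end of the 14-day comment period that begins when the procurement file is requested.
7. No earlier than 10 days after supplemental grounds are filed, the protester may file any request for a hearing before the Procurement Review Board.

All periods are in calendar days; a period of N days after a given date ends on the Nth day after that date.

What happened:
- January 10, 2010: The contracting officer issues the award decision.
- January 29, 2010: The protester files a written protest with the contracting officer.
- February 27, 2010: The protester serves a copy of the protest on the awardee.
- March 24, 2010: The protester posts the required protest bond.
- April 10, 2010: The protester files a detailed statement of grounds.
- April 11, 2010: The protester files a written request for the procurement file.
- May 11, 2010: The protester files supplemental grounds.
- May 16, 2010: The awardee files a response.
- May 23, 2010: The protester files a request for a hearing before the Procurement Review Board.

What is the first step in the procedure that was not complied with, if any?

None — every step was satisfied

(1) due by January 10, 2010 + 20 days = January 30, 2010; January 29, 2010 is within that limit.
(2) the permitted window runs from January 29, 2010 + 20 = February 18, 2010 to January 29, 2010 + 53 = March 23, 2010; February 27, 2010 falls inside that range.
(3) permitted from February 27, 2010 + 20 days = March 19, 2010 onward; March 24, 2010 is on or after that date.
(4) the permitted window runs from March 24, 2010 + 14 = April 7, 2010 to March 24, 2010 + 59 = May 22, 2010; done April 10, 2010 — within the window.
(5) due by February 27, 2010 + 57 days = April 25, 2010; completed April 11, 2010, before the deadline.
(6) the permitted window runs from April 25, 2010 + 6 = May 1, 2010 to April 25, 2010 + 17 = May 12, 2010; done May 11, 2010 — within the window.
(7) permitted from May 11, 2010 + 10 days = May 21, 2010 onward; done May 23, 2010 — permitted.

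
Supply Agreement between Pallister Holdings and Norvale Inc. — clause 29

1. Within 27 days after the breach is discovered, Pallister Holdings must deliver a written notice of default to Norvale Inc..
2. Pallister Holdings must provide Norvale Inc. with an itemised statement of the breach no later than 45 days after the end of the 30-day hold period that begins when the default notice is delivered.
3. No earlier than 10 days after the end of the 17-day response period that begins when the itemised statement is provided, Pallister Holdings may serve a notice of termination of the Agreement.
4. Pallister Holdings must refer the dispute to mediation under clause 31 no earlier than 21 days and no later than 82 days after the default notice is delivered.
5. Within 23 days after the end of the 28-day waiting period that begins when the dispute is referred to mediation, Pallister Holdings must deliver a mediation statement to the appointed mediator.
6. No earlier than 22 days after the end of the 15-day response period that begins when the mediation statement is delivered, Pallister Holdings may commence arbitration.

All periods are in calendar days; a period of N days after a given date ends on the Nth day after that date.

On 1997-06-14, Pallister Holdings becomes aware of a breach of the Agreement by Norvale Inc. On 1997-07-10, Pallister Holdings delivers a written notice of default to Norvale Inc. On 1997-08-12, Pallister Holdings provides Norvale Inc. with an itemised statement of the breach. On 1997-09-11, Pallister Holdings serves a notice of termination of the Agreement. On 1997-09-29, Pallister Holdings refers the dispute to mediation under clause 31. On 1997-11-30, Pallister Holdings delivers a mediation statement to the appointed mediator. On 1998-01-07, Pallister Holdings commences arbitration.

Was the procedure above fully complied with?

No

Step 1 — counting 27 days from 1997-06-14 (when the breach is discovered) gives a deadline of 1997-07-11; 1997-07-10 is within that limit.
Step 2 — counting 45 days from 1997-08-09 (end of the 30-day hold period, which began when the default notice is delivered on 1997-07-10) gives a deadline of 1997-09-23; 1997-08-12 is within that limit.
Step 3 — must wait 10 days from 1997-08-29 (end of the 17-day response period, which began when the itemised statement is provided on 1997-08-12), so not before 1997-09-08; done 1997-09-11, after the minimum wait.
Step 4 — 21 and 82 days from 1997-07-10 (when the default notice is delivered) are 1997-07-31 and 1997-09-30 respectively; 1997-09-29 falls inside that range.
Step 5 — counting 23 days from 1997-10-27 (end of the 28-day waiting period, which began when the dispute is referred to mediation on 1997-09-29) gives a deadline of 1997-11-19; done 1997-11-30 — 11 days late.
The procedure was therefore not followed at step 5.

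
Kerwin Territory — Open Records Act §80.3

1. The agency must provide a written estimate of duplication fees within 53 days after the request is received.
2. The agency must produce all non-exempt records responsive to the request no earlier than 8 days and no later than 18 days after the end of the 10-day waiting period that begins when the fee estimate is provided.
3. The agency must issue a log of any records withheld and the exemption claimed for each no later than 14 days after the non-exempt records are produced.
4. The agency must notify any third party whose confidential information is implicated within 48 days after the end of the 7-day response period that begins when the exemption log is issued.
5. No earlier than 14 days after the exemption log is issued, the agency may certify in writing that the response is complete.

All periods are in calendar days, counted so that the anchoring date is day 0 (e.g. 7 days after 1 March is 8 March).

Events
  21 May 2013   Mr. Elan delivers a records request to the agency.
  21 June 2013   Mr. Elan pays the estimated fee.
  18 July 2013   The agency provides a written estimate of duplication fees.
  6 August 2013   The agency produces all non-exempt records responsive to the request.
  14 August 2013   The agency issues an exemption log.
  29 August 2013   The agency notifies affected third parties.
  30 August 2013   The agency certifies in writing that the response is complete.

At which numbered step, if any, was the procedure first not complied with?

Step 1

(1) due by 21 May 2013 + 53 days = 13 July 2013; 18 July 2013 misses that deadline by 5 days.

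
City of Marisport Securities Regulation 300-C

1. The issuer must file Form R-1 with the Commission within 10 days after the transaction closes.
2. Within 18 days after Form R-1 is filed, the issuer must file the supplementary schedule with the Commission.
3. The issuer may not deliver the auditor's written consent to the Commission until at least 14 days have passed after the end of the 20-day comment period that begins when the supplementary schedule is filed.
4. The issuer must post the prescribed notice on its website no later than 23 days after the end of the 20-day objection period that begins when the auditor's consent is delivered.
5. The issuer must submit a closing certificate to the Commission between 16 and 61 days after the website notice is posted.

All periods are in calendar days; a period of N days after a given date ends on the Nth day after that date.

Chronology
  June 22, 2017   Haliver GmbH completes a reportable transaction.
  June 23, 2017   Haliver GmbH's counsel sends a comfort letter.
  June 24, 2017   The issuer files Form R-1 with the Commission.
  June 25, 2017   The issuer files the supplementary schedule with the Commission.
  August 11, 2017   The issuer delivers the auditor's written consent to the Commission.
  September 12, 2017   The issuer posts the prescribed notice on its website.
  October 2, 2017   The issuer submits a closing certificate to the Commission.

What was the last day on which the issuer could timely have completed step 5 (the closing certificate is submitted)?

Step 5 runs from September 12, 2017, when the website notice is posted. The window is 16–61 days after September 12, 2017; it closes on November 12, 2017.

November 12, 2017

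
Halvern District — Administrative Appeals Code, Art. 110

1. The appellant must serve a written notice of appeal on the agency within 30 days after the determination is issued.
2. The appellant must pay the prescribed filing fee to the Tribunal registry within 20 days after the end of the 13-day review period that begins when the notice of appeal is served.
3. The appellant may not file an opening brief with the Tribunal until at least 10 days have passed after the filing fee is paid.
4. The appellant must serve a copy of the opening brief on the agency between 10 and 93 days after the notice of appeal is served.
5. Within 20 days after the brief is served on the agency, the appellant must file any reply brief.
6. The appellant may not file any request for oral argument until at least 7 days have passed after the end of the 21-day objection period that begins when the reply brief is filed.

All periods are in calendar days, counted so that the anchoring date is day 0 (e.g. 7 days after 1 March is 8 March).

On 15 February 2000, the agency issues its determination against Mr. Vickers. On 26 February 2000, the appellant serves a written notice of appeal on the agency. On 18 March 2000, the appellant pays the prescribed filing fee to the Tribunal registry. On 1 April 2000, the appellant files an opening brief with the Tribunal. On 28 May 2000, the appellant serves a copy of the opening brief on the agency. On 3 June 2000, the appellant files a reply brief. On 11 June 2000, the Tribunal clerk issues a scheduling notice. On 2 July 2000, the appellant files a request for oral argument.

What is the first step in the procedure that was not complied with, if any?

None — every step was satisfied

Step 1: 30 days after 15 February 2000 (when the determination is issued) is 16 March 2000; completed 26 February 2000, before the deadline.
Step 2: 20 days after 10 March 2000 (end of the 13-day review period, which began when the notice of appeal is served on 26 February 2000) is 30 March 2000; completed 18 March 2000, before the deadline.
Step 3: the earliest permitted date is 10 days after 18 March 2000 (when the filing fee is paid), i.e. 28 March 2000; done 1 April 2000, after the minimum wait.
Step 4: the window is 10–93 days after 26 February 2000 (when the notice of appeal is served), so 7 March 2000 through 29 May 2000; 28 May 2000 falls inside that range.
Step 5: 20 days after 28 May 2000 (when the brief is served on the agency) is 17 June 2000; completed 3 June 2000, before the deadline.
Step 6: the earliest permitted date is 7 days after 24 June 2000 (end of the 21-day objection period, which began when the reply brief is filed on 3 June 2000), i.e. 1 July 2000; done 2 July 2000 — permitted.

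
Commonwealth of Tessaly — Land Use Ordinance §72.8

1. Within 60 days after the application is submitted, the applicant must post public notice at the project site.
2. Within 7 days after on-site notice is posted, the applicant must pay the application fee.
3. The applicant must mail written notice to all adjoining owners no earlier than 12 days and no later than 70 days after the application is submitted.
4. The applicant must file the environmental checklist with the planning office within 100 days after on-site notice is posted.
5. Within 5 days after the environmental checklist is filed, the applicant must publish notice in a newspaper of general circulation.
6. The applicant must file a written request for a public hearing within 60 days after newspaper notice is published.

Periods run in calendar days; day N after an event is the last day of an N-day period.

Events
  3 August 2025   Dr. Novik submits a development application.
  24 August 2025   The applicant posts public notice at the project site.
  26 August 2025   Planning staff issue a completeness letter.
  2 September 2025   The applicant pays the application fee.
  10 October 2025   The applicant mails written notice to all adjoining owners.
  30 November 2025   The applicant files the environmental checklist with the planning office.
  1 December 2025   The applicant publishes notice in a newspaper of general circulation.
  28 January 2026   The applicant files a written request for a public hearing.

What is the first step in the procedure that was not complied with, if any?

Step 2

(1) due by 3 August 2025 + 60 days = 2 October 2025; completed 24 August 2025, before the deadline.
(2) due by 24 August 2025 + 7 days = 31 August 2025; not done until 2 September 2025, 2 days after the deadline.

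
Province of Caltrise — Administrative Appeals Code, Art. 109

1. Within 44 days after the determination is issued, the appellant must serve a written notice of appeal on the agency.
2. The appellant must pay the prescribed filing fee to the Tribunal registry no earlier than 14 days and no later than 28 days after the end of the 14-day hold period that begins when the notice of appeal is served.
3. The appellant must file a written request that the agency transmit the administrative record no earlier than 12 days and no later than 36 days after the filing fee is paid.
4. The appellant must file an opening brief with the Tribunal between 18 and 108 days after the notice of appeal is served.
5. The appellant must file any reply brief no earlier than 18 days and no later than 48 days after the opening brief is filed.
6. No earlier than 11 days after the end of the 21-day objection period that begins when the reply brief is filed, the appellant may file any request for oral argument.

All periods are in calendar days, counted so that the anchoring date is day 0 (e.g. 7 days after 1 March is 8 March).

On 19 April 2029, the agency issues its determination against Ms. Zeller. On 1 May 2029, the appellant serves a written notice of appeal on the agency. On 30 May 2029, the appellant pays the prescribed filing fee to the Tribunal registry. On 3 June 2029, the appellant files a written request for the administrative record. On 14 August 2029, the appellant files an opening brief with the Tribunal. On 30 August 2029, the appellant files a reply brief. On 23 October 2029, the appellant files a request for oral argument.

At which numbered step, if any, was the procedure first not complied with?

Step 1: 44 days after 19 April 2029 (when the determination is issued) is 2 June 2029; completed 1 May 2029, before the deadline.
Step 2: the window is 14–28 days after 15 May 2029 (end of the 14-day hold period, which began when the notice of appeal is served on 1 May 2029), so 29 May 2029 through 12 June 2029; done 30 May 2029, which is between those dates.
Step 3: the window is 12–36 days after 30 May 2029 (when the filing fee is paid), so 11 June 2029 through 5 July 2029; done 3 June 2029 — 8 days before the window opened.

Step 3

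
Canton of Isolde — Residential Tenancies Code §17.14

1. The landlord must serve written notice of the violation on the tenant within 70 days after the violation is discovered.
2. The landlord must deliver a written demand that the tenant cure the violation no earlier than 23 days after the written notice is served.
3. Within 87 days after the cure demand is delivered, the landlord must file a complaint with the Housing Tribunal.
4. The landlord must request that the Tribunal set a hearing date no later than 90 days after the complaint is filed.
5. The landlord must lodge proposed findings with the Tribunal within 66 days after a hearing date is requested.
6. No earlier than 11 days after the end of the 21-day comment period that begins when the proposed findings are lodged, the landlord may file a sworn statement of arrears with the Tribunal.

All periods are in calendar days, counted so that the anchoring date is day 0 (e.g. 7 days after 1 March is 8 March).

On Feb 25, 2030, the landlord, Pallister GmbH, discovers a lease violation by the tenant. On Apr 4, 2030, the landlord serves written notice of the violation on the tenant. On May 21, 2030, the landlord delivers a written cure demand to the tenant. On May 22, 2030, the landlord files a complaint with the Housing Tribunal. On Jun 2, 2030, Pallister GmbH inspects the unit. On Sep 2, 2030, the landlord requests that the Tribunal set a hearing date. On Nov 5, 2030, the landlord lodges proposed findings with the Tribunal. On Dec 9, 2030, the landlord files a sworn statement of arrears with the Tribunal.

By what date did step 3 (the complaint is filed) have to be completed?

Aug 16, 2030

Step 3 runs from May 21, 2030, when the cure demand is delivered. 87 days after May 21, 2030 is Aug 16, 2030.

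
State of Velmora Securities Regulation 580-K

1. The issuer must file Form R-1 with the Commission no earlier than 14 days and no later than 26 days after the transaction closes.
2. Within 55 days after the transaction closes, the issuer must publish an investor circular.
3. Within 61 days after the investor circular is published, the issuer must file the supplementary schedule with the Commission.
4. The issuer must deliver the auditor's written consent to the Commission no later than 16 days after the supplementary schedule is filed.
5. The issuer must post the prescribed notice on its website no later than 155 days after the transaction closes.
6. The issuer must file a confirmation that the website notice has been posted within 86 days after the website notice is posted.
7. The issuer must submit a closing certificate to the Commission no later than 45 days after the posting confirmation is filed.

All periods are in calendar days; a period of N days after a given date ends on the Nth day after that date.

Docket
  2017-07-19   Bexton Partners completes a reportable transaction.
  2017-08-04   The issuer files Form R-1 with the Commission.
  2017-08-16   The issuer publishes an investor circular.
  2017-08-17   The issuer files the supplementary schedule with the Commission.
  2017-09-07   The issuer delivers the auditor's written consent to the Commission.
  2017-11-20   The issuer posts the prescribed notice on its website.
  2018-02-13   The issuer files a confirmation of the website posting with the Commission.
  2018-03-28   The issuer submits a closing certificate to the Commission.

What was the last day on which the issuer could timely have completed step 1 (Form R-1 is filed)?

2017-08-14

Step 1 runs from 2017-07-19, when the transaction closes. The window is 14–26 days after 2017-07-19; it closes on 2017-08-14.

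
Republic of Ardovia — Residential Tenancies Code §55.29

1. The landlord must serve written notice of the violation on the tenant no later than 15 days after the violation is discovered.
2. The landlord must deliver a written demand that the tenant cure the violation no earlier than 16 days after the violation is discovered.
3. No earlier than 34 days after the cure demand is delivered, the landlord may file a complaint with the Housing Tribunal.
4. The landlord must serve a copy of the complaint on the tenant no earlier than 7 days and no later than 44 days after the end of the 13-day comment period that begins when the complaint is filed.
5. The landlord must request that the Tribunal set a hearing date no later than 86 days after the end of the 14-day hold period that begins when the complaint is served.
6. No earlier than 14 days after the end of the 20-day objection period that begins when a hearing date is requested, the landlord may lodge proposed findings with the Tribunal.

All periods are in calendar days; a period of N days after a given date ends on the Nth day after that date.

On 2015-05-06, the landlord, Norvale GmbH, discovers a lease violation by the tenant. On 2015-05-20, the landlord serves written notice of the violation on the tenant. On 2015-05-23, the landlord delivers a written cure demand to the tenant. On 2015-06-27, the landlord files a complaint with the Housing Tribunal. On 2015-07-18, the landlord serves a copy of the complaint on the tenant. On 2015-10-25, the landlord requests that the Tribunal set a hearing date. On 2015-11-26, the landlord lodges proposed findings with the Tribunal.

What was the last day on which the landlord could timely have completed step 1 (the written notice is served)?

Step 1 runs from 2015-05-06, when the violation is discovered. 15 days after 2015-05-06 is 2015-05-21.

2015-05-21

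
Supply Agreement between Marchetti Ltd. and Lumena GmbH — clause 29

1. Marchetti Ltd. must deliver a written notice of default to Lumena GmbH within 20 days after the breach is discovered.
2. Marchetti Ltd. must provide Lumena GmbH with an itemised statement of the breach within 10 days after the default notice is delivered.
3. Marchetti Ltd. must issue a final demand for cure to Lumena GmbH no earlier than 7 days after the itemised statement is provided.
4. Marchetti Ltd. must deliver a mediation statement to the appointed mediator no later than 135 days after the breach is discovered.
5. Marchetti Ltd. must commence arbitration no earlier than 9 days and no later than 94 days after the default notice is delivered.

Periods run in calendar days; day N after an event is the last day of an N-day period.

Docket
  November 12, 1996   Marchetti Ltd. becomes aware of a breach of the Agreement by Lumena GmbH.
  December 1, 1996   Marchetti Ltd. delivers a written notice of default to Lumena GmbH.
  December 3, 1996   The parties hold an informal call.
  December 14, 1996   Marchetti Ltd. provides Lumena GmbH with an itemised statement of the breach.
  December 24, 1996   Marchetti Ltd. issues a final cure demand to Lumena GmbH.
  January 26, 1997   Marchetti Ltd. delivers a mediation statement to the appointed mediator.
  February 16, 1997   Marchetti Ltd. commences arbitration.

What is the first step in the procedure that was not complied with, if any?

Step 2

Step 1: 20 days after November 12, 1996 (when the breach is discovered) is December 2, 1996; December 1, 1996 is within that limit.
Step 2: 10 days after December 1, 1996 (when the default notice is delivered) is December 11, 1996; December 14, 1996 misses that deadline by 3 days.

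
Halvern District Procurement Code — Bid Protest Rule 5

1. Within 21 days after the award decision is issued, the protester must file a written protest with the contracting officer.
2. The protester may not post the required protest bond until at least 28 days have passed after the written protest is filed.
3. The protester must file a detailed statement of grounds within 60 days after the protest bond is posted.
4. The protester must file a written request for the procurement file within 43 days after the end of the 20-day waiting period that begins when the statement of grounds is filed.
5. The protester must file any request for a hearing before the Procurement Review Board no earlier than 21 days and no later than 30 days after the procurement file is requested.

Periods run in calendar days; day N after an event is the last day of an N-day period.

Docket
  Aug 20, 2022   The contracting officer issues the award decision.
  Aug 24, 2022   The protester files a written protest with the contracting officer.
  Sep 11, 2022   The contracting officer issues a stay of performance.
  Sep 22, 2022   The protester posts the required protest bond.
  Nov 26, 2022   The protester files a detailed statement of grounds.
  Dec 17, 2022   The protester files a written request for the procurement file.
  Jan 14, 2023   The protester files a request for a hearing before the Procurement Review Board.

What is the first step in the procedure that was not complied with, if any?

Step 1 — counting 21 days from Aug 20, 2022 (when the award decision is issued) gives a deadline of Sep 10, 2022; done Aug 24, 2022 — timely.
Step 2 — must wait 28 days from Aug 24, 2022 (when the written protest is filed), so not before Sep 21, 2022; done Sep 22, 2022, after the minimum wait.
Step 3 — counting 60 days from Sep 22, 2022 (when the protest bond is posted) gives a deadline of Nov 21, 2022; done Nov 26, 2022 — 5 days late.
Later steps need not be reached.

Step 3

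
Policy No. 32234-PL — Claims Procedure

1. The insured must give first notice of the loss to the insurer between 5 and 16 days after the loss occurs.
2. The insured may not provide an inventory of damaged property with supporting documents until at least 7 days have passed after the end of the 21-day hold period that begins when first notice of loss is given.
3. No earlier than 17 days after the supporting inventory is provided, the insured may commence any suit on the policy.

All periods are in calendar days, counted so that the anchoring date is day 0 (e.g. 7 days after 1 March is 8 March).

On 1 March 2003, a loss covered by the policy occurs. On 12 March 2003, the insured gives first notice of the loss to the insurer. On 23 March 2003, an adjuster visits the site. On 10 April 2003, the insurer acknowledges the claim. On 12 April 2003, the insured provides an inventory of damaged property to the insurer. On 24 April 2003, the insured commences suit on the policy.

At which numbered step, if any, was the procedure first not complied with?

Step 3

Step 1 — 5 and 16 days from 1 March 2003 (when the loss occurs) are 6 March 2003 and 17 March 2003 respectively; 12 March 2003 falls inside that range.
Step 2 — must wait 7 days from 2 April 2003 (end of the 21-day hold period, which began when first notice of loss is given on 12 March 2003), so not before 9 April 2003; done 12 April 2003 — permitted.
Step 3 — must wait 17 days from 12 April 2003 (when the supporting inventory is provided), so not before 29 April 2003; 24 April 2003 is 5 days before the earliest permitted date.
The procedure was therefore not followed at step 3.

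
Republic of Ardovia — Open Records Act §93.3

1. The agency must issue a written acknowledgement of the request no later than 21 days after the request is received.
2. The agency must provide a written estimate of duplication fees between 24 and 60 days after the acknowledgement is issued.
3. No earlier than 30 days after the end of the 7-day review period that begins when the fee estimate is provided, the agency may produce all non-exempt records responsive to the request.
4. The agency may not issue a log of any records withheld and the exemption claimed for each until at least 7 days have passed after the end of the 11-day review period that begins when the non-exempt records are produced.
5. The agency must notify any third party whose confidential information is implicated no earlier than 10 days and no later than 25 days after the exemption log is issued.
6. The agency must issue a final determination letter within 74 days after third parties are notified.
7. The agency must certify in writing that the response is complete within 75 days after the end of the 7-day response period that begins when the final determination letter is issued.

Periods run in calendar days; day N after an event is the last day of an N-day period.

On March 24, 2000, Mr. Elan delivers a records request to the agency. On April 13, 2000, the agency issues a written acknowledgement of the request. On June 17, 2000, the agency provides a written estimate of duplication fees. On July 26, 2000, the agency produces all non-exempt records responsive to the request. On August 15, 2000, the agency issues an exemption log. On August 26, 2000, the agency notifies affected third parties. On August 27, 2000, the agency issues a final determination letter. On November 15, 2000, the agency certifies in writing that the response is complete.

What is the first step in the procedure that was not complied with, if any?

Step 1 — counting 21 days from March 24, 2000 (when the request is received) gives a deadline of April 14, 2000; done April 13, 2000 — timely.
Step 2 — 24 and 60 days from April 13, 2000 (when the acknowledgement is issued) are May 7, 2000 and June 12, 2000 respectively; done June 17, 2000 — 5 days after the window closed.

Step 2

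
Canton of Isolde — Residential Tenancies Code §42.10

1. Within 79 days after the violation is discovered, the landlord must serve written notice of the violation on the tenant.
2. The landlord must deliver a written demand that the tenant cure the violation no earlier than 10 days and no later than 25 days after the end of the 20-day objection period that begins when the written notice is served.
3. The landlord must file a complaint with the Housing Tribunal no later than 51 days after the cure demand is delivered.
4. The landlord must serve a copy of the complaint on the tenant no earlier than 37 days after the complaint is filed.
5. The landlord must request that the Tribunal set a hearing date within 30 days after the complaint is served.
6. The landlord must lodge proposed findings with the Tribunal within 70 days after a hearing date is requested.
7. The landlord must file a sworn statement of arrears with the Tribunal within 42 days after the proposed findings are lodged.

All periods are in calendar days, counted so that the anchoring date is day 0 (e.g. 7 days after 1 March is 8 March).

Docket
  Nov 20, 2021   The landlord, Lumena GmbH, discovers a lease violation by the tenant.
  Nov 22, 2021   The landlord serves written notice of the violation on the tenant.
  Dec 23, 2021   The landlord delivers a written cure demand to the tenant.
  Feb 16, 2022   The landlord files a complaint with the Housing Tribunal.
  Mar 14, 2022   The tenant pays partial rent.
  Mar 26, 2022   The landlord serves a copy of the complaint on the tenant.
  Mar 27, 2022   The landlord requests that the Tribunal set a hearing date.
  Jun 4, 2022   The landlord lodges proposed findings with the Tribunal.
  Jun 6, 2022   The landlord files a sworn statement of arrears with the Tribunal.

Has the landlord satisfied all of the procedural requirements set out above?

Step 1 — counting 79 days from Nov 20, 2021 (when the violation is discovered) gives a deadline of Feb 7, 2022; done Nov 22, 2021 — timely.
Step 2 — 10 and 25 days from Dec 12, 2021 (end of the 20-day objection period, which began when the written notice is served on Nov 22, 2021) are Dec 22, 2021 and Jan 6, 2022 respectively; done Dec 23, 2021 — within the window.
Step 3 — counting 51 days from Dec 23, 2021 (when the cure demand is delivered) gives a deadline of Feb 12, 2022; Feb 16, 2022 misses that deadline by 4 days.
The analysis stops there.

No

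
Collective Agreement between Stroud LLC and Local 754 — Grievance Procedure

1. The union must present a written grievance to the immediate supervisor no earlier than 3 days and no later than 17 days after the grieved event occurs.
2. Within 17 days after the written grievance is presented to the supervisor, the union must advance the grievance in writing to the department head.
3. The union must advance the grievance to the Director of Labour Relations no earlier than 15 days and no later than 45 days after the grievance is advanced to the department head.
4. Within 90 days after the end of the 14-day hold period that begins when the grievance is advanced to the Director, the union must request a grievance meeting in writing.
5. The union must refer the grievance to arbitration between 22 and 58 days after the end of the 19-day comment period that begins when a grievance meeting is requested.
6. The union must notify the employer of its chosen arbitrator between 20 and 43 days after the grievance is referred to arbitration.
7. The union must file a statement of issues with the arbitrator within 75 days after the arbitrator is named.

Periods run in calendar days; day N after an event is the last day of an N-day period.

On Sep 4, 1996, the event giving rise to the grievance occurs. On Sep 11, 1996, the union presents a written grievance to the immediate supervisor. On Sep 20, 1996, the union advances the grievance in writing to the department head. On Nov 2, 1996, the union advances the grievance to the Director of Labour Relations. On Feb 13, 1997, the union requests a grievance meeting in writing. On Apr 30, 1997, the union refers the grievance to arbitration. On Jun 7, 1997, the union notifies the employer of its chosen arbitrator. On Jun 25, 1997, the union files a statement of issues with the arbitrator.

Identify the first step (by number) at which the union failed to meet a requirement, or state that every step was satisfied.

Step 1 — 3 and 17 days from Sep 4, 1996 (when the grieved event occurs) are Sep 7, 1996 and Sep 21, 1996 respectively; Sep 11, 1996 falls inside that range.
Step 2 — counting 17 days from Sep 11, 1996 (when the written grievance is presented to the supervisor) gives a deadline of Sep 28, 1996; done Sep 20, 1996 — timely.
Step 3 — 15 and 45 days from Sep 20, 1996 (when the grievance is advanced to the department head) are Oct 5, 1996 and Nov 4, 1996 respectively; done Nov 2, 1996, which is between those dates.
Step 4 — counting 90 days from Nov 16, 1996 (end of the 14-day hold period, which began when the grievance is advanced to the Director on Nov 2, 1996) gives a deadline of Feb 14, 1997; done Feb 13, 1997 — timely.
Step 5 — 22 and 58 days from Mar 4, 1997 (end of the 19-day comment period, which began when a grievance meeting is requested on Feb 13, 1997) are Mar 26, 1997 and May 1, 1997 respectively; Apr 30, 1997 falls inside that range.
Step 6 — 20 and 43 days from Apr 30, 1997 (when the grievance is referred to arbitration) are May 20, 1997 and Jun 12, 1997 respectively; done Jun 7, 1997 — within the window.
Step 7 — counting 75 days from Jun 7, 1997 (when the arbitrator is named) gives a deadline of Aug 21, 1997; done Jun 25, 1997 — timely.

None — every step was satisfied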